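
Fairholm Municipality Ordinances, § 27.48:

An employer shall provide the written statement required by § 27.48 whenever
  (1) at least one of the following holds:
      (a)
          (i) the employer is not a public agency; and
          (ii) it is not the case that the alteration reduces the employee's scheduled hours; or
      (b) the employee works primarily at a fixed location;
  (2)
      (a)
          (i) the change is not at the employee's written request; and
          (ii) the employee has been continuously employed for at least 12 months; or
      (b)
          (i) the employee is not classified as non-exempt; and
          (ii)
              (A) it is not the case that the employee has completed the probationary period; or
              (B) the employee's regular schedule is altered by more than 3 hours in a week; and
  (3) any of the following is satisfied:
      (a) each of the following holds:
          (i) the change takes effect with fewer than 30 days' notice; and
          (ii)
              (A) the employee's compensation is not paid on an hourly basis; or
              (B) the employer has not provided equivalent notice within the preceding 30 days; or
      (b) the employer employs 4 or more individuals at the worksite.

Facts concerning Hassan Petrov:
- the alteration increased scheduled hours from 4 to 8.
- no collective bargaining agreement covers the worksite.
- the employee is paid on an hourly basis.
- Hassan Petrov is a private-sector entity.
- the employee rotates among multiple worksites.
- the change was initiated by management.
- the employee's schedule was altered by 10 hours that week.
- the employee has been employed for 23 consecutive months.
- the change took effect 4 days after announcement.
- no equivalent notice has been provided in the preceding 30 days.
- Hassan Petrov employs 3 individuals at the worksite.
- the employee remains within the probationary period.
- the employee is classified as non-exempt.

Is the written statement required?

(i) not (public agency) — holds.
(ii) not (hours reduced) — met.
So (a) is satisfied (T AND T).
(b) fixed location — not satisfied.
So (1) is satisfied (T OR F).
(i) not employee-requested — satisfied.
(ii) tenure ≥ 12 mo. — holds.
(a): T AND T → true.
(i) not (non-exempt) — not satisfied.
(A) not (past probation) — met.
(B) schedule shift > 3h — met.
So (ii) is satisfied (T OR T).
So (b) is not satisfied (F AND T).
(2) = T OR F = true.
(i) < 30 days' notice — met.
(A) not (hourly-paid) — not met.
(B) no recent notice — met.
So (ii) is satisfied (F OR T).
(a): T AND T → true.
(b) ≥ 4 at site — fails.
(3) = T OR F = true.
So Overall is satisfied (T AND T AND T).

Yes — required.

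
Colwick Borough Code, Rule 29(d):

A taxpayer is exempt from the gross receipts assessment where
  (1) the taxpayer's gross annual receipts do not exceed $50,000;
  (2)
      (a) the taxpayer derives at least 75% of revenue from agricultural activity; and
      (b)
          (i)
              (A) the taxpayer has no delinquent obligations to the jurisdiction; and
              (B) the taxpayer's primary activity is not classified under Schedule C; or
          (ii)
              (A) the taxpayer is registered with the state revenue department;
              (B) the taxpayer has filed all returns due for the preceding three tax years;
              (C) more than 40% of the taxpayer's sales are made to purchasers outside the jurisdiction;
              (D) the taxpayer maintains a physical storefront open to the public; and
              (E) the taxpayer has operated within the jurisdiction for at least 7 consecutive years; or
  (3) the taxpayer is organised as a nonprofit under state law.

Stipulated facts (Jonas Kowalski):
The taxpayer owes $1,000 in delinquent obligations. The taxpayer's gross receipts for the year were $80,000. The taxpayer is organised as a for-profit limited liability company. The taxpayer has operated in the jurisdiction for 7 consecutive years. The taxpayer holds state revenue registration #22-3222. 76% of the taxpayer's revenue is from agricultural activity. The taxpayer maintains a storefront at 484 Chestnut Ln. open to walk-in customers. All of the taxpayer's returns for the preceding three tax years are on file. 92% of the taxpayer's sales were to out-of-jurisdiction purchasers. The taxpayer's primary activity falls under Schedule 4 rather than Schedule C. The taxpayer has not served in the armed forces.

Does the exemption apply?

Yes — exempt.

(1) receipts ≤ $50,000 — not satisfied.
(a) ≥75% agricultural — satisfied.
(A) no delinquency — fails.
(B) not (Schedule C activity) — satisfied.
(i): F AND T → false.
(A) state-registered — holds.
(B) returns current — met.
(C) >40% out-of-jur. sales — holds.
(D) has storefront — holds.
(E) ≥ 7 yrs in jurisdiction — satisfied.
So (ii) is satisfied (T AND T AND T AND T AND T).
(b): F OR T → true.
(2) = T AND T = true.
(3) nonprofit — fails.
Overall = F OR T OR F = true.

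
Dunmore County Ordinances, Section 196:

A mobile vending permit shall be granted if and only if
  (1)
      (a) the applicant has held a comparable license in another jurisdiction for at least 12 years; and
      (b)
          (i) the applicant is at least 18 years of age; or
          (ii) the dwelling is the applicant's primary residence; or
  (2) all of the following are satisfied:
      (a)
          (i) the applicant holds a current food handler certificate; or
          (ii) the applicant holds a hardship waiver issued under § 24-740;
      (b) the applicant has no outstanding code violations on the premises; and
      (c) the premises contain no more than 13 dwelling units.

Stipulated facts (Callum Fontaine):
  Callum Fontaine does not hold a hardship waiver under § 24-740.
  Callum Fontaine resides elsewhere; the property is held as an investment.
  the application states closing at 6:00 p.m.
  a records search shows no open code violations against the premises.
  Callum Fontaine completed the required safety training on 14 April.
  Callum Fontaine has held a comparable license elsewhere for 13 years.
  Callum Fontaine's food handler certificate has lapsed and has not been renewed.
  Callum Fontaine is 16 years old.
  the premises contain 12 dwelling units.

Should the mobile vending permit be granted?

(a) prior license ≥ 12 yr — satisfied.
(i) age ≥ 18 — not met.
(ii) primary residence — fails.
(b) = F OR F = false.
(1) = T AND F = false.
(i) food handler cert. — not met.
(ii) hardship waiver — not satisfied.
So (a) is not satisfied (F OR F).
(b) no code violations — holds.
(c) ≤ 13 units — holds.
So (2) is not satisfied (F AND T AND T).
Overall: F OR F → false.

No — denied.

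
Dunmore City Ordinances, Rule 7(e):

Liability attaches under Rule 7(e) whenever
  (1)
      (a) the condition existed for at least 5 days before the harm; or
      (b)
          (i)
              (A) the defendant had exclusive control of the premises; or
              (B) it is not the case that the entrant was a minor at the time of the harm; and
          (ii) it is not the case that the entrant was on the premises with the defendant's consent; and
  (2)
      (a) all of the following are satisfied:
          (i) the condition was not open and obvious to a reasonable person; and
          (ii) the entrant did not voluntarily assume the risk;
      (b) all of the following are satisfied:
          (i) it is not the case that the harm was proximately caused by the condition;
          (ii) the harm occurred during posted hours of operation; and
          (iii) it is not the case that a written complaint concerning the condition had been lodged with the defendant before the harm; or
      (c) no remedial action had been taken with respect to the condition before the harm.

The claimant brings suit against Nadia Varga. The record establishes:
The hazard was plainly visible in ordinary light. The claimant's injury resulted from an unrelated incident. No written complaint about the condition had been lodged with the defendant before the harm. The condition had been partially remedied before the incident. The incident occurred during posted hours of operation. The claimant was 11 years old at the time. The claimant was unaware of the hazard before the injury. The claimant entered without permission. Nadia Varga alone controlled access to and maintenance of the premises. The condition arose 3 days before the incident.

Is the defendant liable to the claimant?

(a) condition ≥5 days old — fails.
(A) exclusive control — satisfied.
(B) not (entrant a minor) — fails.
(i): T OR F → true.
(ii) not (consent to enter) — holds.
(b) = T AND T = true.
So (1) is satisfied (F OR T).
(i) not open/obvious — not met.
(ii) no assumed risk — satisfied.
So (a) is not satisfied (F AND T).
(i) not (proximate cause) — satisfied.
(ii) during posted hours — satisfied.
(iii) not (complaint lodged) — holds.
So (b) is satisfied (T AND T AND T).
(c) no remedial action — not met.
(2) = F OR T OR F = true.
So Overall is satisfied (T AND T).

Yes — liable.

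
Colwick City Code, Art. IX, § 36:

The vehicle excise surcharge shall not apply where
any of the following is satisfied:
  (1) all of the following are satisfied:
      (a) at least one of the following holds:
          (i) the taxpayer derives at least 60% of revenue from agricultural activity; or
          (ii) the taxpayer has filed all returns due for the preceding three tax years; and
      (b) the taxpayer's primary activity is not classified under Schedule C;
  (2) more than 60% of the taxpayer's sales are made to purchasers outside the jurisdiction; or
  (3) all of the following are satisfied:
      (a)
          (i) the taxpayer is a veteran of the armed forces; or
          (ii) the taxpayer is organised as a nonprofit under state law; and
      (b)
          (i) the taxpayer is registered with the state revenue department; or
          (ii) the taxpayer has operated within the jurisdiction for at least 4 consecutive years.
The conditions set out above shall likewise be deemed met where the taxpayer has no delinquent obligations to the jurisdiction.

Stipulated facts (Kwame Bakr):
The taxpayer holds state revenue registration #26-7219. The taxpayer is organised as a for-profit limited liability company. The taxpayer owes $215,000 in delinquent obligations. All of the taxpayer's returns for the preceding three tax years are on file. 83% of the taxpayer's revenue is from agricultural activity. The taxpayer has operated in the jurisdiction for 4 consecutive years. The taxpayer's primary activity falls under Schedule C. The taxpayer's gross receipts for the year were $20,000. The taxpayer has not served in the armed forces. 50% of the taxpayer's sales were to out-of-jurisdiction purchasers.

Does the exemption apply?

(i) ≥60% agricultural — met.
(ii) returns current — met.
(a) = T OR T = true.
(b) not (Schedule C activity) — not met.
(1): T AND F → false.
(2) >60% out-of-jur. sales — fails.
(i) veteran — not met.
(ii) nonprofit — not met.
(a) = F OR F = false.
(i) state-registered — met.
(ii) ≥ 4 yrs in jurisdiction — holds.
(b): T OR T → true.
(3): F AND T → false.
So Overall is not satisfied (F OR F OR F).
Exception (no delinquency) — not satisfied.
Result: main false OR exception false → false.

No — not exempt.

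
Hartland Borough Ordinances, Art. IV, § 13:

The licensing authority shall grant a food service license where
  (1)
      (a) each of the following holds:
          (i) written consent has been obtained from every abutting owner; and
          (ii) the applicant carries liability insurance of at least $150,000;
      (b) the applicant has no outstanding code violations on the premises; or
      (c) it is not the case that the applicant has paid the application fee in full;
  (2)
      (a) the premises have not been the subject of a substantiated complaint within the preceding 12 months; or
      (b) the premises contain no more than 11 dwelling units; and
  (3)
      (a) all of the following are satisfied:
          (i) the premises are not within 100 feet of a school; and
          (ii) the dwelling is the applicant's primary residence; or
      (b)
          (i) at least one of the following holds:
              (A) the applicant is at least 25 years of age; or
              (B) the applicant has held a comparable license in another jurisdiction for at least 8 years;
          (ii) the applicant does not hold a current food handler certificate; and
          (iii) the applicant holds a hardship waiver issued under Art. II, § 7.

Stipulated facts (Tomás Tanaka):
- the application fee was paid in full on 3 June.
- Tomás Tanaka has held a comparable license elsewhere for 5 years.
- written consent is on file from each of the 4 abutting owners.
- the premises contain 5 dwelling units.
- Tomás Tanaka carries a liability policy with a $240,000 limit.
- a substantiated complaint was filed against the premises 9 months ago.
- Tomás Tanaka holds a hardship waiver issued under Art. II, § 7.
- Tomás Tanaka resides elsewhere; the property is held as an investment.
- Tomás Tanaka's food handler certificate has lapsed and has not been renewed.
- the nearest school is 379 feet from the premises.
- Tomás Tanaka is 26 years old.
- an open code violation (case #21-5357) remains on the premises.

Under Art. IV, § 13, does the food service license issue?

(i) all abutters consent — holds.
(ii) insurance ≥ $150,000 — holds.
So (a) is satisfied (T AND T).
(b) no code violations — not met.
(c) not (fee paid) — not met.
(1): T OR F OR F → true.
(a) no complaint in 12 mo. — not met.
(b) ≤ 11 units — holds.
(2): F OR T → true.
(i) ≥100 ft from school — satisfied.
(ii) primary residence — fails.
(a): T AND F → false.
(A) age ≥ 25 — holds.
(B) prior license ≥ 8 yr — fails.
(i): T OR F → true.
(ii) not (food handler cert.) — met.
(iii) hardship waiver — met.
(b) = T AND T AND T = true.
(3): F OR T → true.
Overall: T AND T AND T → true.

Yes — granted.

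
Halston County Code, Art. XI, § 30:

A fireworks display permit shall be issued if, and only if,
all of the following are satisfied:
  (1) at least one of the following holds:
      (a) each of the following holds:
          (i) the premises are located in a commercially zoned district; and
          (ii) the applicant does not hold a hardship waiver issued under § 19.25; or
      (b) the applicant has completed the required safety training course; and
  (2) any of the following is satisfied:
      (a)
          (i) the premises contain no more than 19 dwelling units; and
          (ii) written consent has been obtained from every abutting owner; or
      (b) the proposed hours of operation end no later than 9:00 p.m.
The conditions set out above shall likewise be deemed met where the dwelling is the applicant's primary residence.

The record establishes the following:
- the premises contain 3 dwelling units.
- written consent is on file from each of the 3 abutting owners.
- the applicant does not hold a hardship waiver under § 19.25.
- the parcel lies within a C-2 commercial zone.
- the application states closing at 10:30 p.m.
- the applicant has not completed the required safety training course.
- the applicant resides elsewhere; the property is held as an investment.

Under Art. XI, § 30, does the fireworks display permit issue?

(i) commercially zoned — satisfied.
(ii) not (hardship waiver) — satisfied.
(a) = T AND T = true.
(b) safety training — fails.
(1): T OR F → true.
(i) ≤ 19 units — holds.
(ii) all abutters consent — holds.
(a): T AND T → true.
(b) closes by 9 p.m. — fails.
(2): T OR F → true.
Overall = T AND T = true.
Exception (primary residence) — not satisfied.
Result: main true OR exception false → true.

Yes — granted.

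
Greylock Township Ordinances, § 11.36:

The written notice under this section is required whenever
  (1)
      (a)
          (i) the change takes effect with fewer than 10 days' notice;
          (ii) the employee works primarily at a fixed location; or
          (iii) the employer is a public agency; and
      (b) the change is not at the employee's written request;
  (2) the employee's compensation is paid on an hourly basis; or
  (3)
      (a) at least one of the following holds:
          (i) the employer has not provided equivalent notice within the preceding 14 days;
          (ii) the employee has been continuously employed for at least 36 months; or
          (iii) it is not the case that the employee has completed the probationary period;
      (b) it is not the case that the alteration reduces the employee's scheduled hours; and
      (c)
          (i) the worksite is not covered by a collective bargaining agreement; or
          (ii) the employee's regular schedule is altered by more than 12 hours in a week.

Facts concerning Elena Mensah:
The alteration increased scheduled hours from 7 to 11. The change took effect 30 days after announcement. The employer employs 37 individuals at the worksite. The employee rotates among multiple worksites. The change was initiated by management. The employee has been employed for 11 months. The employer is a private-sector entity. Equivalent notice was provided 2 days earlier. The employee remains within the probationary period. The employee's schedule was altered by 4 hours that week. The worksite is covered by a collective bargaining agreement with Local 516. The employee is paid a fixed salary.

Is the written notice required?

No — not required.

(i) < 10 days' notice — not met.
(ii) fixed location — not met.
(iii) public agency — not satisfied.
(a): F OR F OR F → false.
(b) not employee-requested — satisfied.
So (1) is not satisfied (F AND T).
(2) hourly-paid — not met.
(i) no recent notice — not satisfied.
(ii) tenure ≥ 36 mo. — not met.
(iii) not (past probation) — satisfied.
(a) = F OR F OR T = true.
(b) not (hours reduced) — holds.
(i) no CBA — fails.
(ii) schedule shift > 12h — fails.
So (c) is not satisfied (F OR F).
(3) = T AND T AND F = false.
Overall: F OR F OR F → false.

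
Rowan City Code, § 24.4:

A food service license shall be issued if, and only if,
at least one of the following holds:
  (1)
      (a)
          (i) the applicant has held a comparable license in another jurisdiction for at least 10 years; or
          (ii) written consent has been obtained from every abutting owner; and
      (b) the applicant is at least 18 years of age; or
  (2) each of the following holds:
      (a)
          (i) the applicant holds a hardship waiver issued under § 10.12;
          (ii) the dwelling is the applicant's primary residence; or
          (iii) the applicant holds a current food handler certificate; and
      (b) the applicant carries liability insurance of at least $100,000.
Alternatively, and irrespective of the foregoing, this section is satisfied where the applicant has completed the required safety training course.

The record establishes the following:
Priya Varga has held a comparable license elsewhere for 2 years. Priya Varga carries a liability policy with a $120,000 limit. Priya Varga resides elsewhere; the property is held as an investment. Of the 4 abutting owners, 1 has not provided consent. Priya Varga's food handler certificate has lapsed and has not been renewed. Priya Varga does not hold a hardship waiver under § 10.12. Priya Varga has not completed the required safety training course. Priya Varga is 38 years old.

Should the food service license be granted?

(i) prior license ≥ 10 yr — not satisfied.
(ii) all abutters consent — not satisfied.
(a) = F OR F = false.
(b) age ≥ 18 — met.
(1): F AND T → false.
(i) hardship waiver — not met.
(ii) primary residence — not met.
(iii) food handler cert. — not satisfied.
(a): F OR F OR F → false.
(b) insurance ≥ $100,000 — satisfied.
So (2) is not satisfied (F AND T).
Overall: F OR F → false.
Exception (safety training) — not satisfied.
Result: main false OR exception false → false.

No — denied.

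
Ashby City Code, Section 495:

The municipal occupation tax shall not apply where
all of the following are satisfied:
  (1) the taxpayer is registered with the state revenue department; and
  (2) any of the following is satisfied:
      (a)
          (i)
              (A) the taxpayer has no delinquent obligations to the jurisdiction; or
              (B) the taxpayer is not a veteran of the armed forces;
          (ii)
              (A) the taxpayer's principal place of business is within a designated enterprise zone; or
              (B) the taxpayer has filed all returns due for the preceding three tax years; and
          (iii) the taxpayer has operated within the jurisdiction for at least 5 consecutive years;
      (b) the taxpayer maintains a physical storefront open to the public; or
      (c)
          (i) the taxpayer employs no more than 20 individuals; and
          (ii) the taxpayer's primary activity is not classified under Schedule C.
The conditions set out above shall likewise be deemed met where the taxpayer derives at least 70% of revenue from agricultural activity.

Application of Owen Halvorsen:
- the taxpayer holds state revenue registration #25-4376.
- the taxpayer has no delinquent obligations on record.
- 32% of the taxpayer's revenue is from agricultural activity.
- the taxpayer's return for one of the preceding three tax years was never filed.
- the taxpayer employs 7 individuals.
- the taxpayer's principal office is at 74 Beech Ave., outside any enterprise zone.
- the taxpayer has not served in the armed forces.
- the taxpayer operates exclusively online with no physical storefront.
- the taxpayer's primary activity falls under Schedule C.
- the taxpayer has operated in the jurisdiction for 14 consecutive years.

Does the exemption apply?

No — not exempt.

(1) state-registered — holds.
(A) no delinquency — met.
(B) not (veteran) — holds.
So (i) is satisfied (T OR T).
(A) in enterprise zone — not met.
(B) returns current — fails.
So (ii) is not satisfied (F OR F).
(iii) ≥ 5 yrs in jurisdiction — met.
So (a) is not satisfied (T AND F AND T).
(b) has storefront — fails.
(i) ≤ 20 employees — holds.
(ii) not (Schedule C activity) — not satisfied.
(c) = T AND F = false.
(2): F OR F OR F → false.
Overall = T AND F = false.
Exception (≥70% agricultural) — not satisfied.
Result: main false OR exception false → false.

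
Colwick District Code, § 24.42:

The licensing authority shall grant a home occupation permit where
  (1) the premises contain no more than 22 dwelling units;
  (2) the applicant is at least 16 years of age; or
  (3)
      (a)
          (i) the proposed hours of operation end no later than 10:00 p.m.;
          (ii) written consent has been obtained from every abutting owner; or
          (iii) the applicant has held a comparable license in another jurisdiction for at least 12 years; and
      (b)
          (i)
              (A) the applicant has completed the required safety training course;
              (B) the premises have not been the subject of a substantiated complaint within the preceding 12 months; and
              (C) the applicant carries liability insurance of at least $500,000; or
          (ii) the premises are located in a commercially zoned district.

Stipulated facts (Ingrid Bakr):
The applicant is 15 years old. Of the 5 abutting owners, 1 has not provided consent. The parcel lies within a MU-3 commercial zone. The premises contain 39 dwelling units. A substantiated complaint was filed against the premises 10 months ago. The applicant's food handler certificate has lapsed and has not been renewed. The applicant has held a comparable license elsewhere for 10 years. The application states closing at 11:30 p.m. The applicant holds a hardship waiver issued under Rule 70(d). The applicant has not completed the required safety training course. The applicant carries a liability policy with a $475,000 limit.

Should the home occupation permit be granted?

(1) ≤ 22 units — not met.
(2) age ≥ 16 — not met.
(i) closes by 10 p.m. — not met.
(ii) all abutters consent — not met.
(iii) prior license ≥ 12 yr — not met.
(a): F OR F OR F → false.
(A) safety training — not satisfied.
(B) no complaint in 12 mo. — not met.
(C) insurance ≥ $500,000 — fails.
(i): F AND F AND F → false.
(ii) commercially zoned — satisfied.
(b): F OR T → true.
So (3) is not satisfied (F AND T).
Overall = F OR F OR F = false.

No — denied.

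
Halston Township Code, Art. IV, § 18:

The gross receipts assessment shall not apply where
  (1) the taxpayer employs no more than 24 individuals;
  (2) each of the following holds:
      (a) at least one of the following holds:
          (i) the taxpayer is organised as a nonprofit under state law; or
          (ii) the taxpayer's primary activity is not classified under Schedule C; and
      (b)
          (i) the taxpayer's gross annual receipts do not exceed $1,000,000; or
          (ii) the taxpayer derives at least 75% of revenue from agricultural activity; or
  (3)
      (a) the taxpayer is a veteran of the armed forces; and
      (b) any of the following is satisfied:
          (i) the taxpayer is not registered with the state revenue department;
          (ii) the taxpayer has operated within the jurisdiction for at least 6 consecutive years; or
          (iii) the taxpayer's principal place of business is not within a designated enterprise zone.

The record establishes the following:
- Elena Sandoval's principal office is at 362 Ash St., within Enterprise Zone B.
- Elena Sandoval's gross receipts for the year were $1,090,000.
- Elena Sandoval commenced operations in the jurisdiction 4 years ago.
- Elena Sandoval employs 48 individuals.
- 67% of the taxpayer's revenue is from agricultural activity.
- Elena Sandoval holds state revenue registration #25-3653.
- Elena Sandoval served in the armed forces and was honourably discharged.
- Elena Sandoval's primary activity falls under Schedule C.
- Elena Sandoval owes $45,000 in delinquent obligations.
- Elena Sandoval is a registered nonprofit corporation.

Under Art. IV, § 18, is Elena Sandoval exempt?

(1) ≤ 24 employees — not satisfied.
(i) nonprofit — met.
(ii) not (Schedule C activity) — fails.
So (a) is satisfied (T OR F).
(i) receipts ≤ $1,000,000 — not met.
(ii) ≥75% agricultural — not met.
(b): F OR F → false.
So (2) is not satisfied (T AND F).
(a) veteran — met.
(i) not (state-registered) — fails.
(ii) ≥ 6 yrs in jurisdiction — not satisfied.
(iii) not (in enterprise zone) — not met.
So (b) is not satisfied (F OR F OR F).
(3) = T AND F = false.
Overall = F OR F OR F = false.

No — not exempt.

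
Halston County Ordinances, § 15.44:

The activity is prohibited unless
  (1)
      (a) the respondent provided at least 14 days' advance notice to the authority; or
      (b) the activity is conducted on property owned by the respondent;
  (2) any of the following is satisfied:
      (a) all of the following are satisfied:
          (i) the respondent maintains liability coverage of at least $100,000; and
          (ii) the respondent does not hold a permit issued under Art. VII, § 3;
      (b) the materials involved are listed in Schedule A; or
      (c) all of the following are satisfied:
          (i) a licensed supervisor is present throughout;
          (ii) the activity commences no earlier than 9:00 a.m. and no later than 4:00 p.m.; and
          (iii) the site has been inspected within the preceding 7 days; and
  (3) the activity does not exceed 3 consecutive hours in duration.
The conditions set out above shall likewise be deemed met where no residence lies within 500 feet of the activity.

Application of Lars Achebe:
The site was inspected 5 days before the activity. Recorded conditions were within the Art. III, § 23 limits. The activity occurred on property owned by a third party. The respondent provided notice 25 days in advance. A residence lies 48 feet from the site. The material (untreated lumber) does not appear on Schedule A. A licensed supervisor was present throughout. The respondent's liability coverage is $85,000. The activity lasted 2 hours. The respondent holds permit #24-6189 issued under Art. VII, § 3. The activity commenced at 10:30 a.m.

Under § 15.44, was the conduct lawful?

(a) ≥14 days' notice — holds.
(b) own property — not met.
So (1) is satisfied (T OR F).
(i) coverage ≥ $100,000 — not satisfied.
(ii) not (holds permit) — not satisfied.
(a): F AND F → false.
(b) Schedule A material — fails.
(i) supervisor present — met.
(ii) start within hours — satisfied.
(iii) site inspected — satisfied.
(c) = T AND T AND T = true.
So (2) is satisfied (F OR F OR T).
(3) ≤ 3 hrs duration — holds.
Overall = T AND T AND T = true.
Exception (no residence in 500 ft) — not satisfied.
Result: main true OR exception false → true.

Yes — lawful.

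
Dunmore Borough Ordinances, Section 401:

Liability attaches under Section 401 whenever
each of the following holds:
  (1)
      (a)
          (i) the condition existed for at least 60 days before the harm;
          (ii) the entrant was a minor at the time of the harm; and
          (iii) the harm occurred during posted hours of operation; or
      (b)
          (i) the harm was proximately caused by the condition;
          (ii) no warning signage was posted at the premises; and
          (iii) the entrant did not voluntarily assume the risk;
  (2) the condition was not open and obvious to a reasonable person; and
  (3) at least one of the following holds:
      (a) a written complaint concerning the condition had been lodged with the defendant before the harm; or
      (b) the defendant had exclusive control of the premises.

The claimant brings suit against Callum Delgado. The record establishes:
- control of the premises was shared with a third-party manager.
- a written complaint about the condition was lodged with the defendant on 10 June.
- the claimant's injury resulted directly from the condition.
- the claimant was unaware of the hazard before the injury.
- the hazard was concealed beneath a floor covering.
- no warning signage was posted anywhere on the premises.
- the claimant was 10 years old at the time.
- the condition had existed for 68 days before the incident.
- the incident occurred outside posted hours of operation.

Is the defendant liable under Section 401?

Yes — liable.

(i) condition ≥60 days old — met.
(ii) entrant a minor — satisfied.
(iii) during posted hours — fails.
(a): T AND T AND F → false.
(i) proximate cause — met.
(ii) no signage posted — met.
(iii) no assumed risk — holds.
(b): T AND T AND T → true.
(1): F OR T → true.
(2) not open/obvious — satisfied.
(a) complaint lodged — holds.
(b) exclusive control — fails.
(3) = T OR F = true.
Overall: T AND T AND T → true.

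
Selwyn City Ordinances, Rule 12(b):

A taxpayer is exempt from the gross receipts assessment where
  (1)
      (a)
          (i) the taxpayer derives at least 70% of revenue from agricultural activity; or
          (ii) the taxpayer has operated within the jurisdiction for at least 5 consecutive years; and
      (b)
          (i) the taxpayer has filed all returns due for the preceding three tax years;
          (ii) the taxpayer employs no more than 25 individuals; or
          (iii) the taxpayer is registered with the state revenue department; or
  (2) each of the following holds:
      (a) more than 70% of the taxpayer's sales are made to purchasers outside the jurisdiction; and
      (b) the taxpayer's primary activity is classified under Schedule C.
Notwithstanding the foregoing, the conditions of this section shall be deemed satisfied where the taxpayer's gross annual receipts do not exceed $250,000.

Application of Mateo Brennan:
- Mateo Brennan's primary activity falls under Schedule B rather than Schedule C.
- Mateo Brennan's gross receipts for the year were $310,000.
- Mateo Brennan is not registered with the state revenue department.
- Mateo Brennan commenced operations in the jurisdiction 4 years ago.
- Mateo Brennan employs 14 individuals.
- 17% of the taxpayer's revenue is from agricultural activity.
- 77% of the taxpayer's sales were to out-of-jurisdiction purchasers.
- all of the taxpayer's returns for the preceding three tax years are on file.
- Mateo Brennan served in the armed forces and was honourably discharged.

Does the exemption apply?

(i) ≥70% agricultural — not met.
(ii) ≥ 5 yrs in jurisdiction — fails.
(a) = F OR F = false.
(i) returns current — met.
(ii) ≤ 25 employees — satisfied.
(iii) state-registered — not satisfied.
(b) = T OR T OR F = true.
So (1) is not satisfied (F AND T).
(a) >70% out-of-jur. sales — holds.
(b) Schedule C activity — fails.
(2) = T AND F = false.
So Overall is not satisfied (F OR F).
Exception (receipts ≤ $250,000) — not satisfied.
Result: main false OR exception false → false.

No — not exempt.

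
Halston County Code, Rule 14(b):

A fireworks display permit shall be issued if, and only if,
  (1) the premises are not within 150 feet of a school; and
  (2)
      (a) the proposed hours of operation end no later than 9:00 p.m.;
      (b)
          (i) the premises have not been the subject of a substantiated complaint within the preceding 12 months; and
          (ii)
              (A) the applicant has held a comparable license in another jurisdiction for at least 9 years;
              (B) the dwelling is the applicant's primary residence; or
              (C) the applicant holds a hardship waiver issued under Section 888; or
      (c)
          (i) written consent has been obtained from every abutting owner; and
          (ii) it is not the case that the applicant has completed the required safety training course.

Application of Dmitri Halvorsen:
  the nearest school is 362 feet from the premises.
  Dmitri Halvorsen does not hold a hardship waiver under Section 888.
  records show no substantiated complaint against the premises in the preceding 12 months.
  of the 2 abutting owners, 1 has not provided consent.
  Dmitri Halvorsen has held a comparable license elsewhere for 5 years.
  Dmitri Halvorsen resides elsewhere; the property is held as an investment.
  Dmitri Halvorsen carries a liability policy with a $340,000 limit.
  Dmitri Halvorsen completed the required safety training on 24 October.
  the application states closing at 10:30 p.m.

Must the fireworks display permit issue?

(1) ≥150 ft from school — satisfied.
(a) closes by 9 p.m. — fails.
(i) no complaint in 12 mo. — satisfied.
(A) prior license ≥ 9 yr — fails.
(B) primary residence — not satisfied.
(C) hardship waiver — not met.
So (ii) is not satisfied (F OR F OR F).
(b): T AND F → false.
(i) all abutters consent — not met.
(ii) not (safety training) — fails.
(c) = F AND F = false.
(2) = F OR F OR F = false.
Overall: T AND F → false.

No — denied.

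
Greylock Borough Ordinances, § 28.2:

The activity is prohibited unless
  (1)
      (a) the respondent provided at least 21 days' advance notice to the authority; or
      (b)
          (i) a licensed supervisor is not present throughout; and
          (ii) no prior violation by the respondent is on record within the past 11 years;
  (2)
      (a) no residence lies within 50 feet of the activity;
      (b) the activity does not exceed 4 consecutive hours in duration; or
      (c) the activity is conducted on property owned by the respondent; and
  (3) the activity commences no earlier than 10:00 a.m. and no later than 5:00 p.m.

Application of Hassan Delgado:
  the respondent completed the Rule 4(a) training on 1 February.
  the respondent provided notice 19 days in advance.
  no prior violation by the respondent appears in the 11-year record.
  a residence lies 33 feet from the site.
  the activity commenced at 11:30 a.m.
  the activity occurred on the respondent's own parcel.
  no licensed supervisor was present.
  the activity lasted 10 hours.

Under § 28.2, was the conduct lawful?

(a) ≥21 days' notice — not met.
(i) not (supervisor present) — satisfied.
(ii) no prior violation — satisfied.
(b) = T AND T = true.
(1) = F OR T = true.
(a) no residence in 50 ft — fails.
(b) ≤ 4 hrs duration — fails.
(c) own property — satisfied.
(2): F OR F OR T → true.
(3) start within hours — satisfied.
So Overall is satisfied (T AND T AND T).

Yes — lawful.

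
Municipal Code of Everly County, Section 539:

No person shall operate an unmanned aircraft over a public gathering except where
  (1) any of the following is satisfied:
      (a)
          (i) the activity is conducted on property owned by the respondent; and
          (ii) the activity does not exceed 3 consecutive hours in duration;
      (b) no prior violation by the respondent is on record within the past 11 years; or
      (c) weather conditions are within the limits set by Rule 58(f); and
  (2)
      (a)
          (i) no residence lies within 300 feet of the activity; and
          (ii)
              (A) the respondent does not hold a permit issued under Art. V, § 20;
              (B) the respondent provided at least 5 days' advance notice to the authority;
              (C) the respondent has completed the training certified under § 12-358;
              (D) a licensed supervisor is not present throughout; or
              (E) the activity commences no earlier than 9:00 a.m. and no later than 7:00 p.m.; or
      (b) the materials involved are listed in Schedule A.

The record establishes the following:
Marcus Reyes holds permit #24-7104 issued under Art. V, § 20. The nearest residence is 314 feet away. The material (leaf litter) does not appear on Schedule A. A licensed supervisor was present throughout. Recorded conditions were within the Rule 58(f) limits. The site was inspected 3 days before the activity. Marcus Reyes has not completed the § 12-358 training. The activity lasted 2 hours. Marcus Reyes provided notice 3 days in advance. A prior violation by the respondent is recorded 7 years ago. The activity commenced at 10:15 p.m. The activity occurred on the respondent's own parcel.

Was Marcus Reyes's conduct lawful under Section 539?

(i) own property — holds.
(ii) ≤ 3 hrs duration — met.
(a) = T AND T = true.
(b) no prior violation — fails.
(c) weather ok — holds.
(1): T OR F OR T → true.
(i) no residence in 300 ft — satisfied.
(A) not (holds permit) — not satisfied.
(B) ≥5 days' notice — not met.
(C) training certified — not met.
(D) not (supervisor present) — not met.
(E) start within hours — fails.
(ii) = F OR F OR F OR F OR F = false.
(a) = T AND F = false.
(b) Schedule A material — not met.
(2): F OR F → false.
So Overall is not satisfied (T AND F).

No — unlawful.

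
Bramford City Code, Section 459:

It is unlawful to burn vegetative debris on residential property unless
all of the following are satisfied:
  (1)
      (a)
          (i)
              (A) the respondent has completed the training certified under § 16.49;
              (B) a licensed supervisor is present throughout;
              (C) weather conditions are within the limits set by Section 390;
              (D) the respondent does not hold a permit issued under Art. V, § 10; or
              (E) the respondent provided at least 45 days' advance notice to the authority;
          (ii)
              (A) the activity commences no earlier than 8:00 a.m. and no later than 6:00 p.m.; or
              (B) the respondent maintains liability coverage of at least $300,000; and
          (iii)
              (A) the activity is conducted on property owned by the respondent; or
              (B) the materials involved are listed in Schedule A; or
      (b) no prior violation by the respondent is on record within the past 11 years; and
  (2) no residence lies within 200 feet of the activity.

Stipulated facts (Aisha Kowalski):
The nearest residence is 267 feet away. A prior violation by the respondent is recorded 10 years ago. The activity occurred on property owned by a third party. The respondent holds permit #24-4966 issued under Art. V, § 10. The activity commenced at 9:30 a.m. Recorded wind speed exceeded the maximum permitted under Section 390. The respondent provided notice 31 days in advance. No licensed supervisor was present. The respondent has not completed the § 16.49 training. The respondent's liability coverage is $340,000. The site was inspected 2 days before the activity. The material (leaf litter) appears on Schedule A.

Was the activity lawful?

(A) training certified — fails.
(B) supervisor present — not met.
(C) weather ok — not satisfied.
(D) not (holds permit) — fails.
(E) ≥45 days' notice — not met.
(i): F OR F OR F OR F OR F → false.
(A) start within hours — satisfied.
(B) coverage ≥ $300,000 — satisfied.
(ii): T OR T → true.
(A) own property — fails.
(B) Schedule A material — satisfied.
(iii): F OR T → true.
(a) = F AND T AND T = false.
(b) no prior violation — not met.
(1) = F OR F = false.
(2) no residence in 200 ft — met.
So Overall is not satisfied (F AND T).

No — unlawful.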